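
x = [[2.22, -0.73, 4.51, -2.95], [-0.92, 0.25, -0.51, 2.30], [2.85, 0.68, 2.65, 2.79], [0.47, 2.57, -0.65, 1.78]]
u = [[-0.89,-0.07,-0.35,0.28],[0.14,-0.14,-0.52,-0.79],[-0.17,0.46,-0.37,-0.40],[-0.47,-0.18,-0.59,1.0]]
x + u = [[1.33,-0.80,4.16,-2.67],[-0.78,0.11,-1.03,1.51],[2.68,1.14,2.28,2.39],[0.00,2.39,-1.24,2.78]]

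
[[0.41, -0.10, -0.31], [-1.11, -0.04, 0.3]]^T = [[0.41, -1.11], [-0.1, -0.04], [-0.31, 0.30]]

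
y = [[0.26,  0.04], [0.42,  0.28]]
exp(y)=[[1.31, 0.05], [0.55, 1.33]]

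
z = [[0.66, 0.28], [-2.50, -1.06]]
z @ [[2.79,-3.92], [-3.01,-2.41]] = [[1.0,-3.26], [-3.78,12.35]]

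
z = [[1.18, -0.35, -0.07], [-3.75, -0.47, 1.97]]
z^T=[[1.18, -3.75],[-0.35, -0.47],[-0.07, 1.97]]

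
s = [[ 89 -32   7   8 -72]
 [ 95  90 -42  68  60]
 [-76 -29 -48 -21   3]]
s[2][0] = -76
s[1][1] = 90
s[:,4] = [-72, 60, 3]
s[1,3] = 68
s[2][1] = -29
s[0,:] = [89, -32, 7, 8, -72]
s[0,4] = -72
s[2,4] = 3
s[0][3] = 8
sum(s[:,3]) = 55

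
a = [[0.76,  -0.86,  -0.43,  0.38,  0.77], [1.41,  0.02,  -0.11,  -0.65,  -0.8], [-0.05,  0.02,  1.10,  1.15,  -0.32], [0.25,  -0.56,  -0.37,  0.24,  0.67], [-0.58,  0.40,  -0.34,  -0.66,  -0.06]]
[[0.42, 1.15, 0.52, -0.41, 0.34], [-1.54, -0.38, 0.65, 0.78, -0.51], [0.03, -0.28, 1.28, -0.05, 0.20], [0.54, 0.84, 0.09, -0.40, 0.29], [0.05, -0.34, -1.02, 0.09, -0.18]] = a @ [[-0.93, 0.3, 0.73, 0.43, -0.3],[-1.39, 0.20, -0.30, 0.83, -0.80],[0.72, -0.96, 1.19, -0.32, 0.45],[-0.52, 0.82, 0.08, 0.18, -0.2],[0.57, 0.48, 0.24, -0.3, 0.19]]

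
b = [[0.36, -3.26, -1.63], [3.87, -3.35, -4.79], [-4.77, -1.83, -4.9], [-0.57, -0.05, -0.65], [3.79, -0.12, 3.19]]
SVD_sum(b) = [[-0.98, -1.00, -2.09], [-1.48, -1.51, -3.17], [-2.59, -2.64, -5.53], [-0.30, -0.31, -0.65], [1.59, 1.62, 3.39]] + [[1.81, -0.88, -0.42], [5.12, -2.51, -1.2], [-2.11, 1.03, 0.49], [-0.3, 0.15, 0.07], [2.4, -1.17, -0.56]] + [[-0.47, -1.38, 0.88], [0.23, 0.67, -0.42], [-0.08, -0.22, 0.14], [0.04, 0.11, -0.07], [-0.19, -0.57, 0.36]]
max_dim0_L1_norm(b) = 15.16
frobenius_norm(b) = 11.75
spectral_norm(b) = 9.07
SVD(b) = [[0.28, 0.29, -0.84], [0.42, 0.81, 0.4], [0.73, -0.33, -0.13], [0.09, -0.05, 0.07], [-0.45, 0.38, -0.34]] @ diag([9.07337687827938, 7.175671247155977, 2.0389885182227405]) @ [[-0.39, -0.40, -0.83], [0.88, -0.43, -0.21], [0.28, 0.81, -0.52]]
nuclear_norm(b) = 18.29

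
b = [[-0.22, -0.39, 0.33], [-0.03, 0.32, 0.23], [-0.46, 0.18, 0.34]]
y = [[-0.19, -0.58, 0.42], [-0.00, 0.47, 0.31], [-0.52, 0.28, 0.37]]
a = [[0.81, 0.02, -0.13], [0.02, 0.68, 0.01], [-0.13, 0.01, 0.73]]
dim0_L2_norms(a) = [0.82, 0.68, 0.74]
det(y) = 0.18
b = y @ a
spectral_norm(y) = 0.81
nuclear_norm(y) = 1.88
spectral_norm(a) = 0.91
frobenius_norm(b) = 0.91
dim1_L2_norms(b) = [0.56, 0.4, 0.6]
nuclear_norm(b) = 1.43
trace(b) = 0.44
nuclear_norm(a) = 2.22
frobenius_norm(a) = 1.30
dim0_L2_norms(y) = [0.55, 0.8, 0.64]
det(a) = 0.39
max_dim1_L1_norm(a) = 0.96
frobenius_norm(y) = 1.16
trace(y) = 0.65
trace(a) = 2.22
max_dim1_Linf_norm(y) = 0.58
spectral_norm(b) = 0.71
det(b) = 0.07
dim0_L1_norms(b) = [0.71, 0.89, 0.9]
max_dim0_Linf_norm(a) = 0.81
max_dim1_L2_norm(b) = 0.6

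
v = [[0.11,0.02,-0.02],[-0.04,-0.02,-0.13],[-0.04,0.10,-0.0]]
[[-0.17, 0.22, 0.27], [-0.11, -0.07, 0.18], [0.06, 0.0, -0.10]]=v@[[-1.36, 1.83, 2.11],[0.05, 0.74, -0.14],[1.24, -0.11, -2.04]]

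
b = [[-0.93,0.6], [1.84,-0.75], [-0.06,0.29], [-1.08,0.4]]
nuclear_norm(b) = 2.86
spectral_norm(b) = 2.55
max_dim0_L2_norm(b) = 2.33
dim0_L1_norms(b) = [3.91, 2.04]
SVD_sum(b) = [[-1.0, 0.45],[1.81, -0.81],[-0.16, 0.07],[-1.05, 0.47]] + [[0.07,0.15], [0.03,0.06], [0.10,0.22], [-0.03,-0.07]]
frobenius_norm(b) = 2.57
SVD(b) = [[-0.43, -0.54], [0.78, -0.22], [-0.07, -0.77], [-0.45, 0.25]] @ diag([2.5477412939844566, 0.3100230619266959]) @ [[0.91, -0.41], [-0.41, -0.91]]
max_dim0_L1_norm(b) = 3.91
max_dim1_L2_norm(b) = 1.99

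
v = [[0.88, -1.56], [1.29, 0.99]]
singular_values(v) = [1.85, 1.56]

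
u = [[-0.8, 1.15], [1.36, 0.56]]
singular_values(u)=[1.59, 1.27]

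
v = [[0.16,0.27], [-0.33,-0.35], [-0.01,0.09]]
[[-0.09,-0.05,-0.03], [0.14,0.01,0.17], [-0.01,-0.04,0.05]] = v @ [[-0.28, 0.45, -1.01], [-0.15, -0.44, 0.47]]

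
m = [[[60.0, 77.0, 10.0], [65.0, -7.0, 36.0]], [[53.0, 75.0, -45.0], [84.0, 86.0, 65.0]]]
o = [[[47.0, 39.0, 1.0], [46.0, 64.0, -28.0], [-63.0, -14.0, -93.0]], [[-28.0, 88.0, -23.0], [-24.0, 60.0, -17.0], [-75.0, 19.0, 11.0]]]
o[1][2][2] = 11.0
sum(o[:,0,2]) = -22.0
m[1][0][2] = -45.0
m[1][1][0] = 84.0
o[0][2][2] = -93.0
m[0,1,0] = 65.0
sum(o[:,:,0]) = -97.0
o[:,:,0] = [[47.0, 46.0, -63.0], [-28.0, -24.0, -75.0]]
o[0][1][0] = 46.0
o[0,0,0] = 47.0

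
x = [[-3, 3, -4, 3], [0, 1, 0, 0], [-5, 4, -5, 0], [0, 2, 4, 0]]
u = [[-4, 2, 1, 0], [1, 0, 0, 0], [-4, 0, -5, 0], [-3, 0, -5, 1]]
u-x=[[-1, -1, 5, -3], [1, -1, 0, 0], [1, -4, 0, 0], [-3, -2, -9, 1]]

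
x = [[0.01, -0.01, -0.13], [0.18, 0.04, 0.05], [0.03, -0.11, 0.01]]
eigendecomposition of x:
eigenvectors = [[(0.34-0.38j), (0.34+0.38j), -0.50+0.00j], [(-0.66+0j), (-0.66-0j), (-0.7+0j)], [(-0.24-0.5j), -0.24+0.50j, (0.51+0j)]]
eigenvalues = [(-0.04+0.14j), (-0.04-0.14j), (0.13+0j)]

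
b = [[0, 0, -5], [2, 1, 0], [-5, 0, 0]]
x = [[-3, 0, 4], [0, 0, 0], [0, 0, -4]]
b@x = [[0, 0, 20], [-6, 0, 8], [15, 0, -20]]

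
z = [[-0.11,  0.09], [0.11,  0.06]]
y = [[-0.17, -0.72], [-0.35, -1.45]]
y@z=[[-0.06, -0.06], [-0.12, -0.12]]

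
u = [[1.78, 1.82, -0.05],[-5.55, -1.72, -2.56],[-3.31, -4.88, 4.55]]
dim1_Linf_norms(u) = [1.82, 5.55, 4.88]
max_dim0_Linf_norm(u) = 5.55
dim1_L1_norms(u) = [3.65, 9.83, 12.74]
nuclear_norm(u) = 14.52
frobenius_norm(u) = 10.11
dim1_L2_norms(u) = [2.55, 6.35, 7.45]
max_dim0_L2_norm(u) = 6.7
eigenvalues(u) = [(-0.76+1.83j), (-0.76-1.83j), (6.13+0j)]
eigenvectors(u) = [[(-0.35-0.26j), (-0.35+0.26j), (-0.11+0j)],[(0.76+0j), (0.76-0j), (-0.24+0j)],[0.48+0.01j, 0.48-0.01j, 0.97+0.00j]]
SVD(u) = [[-0.29,  0.08,  0.95],[0.52,  -0.82,  0.23],[0.80,  0.56,  0.20]] @ diag([8.411913406311573, 5.58988865224154, 0.5134760951172301]) @ [[-0.72,-0.63,0.28], [0.51,-0.21,0.83], [-0.47,0.74,0.48]]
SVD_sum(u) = [[1.77, 1.56, -0.68], [-3.16, -2.79, 1.21], [-4.87, -4.28, 1.87]] + [[0.24,  -0.1,  0.4], [-2.33,  0.98,  -3.83], [1.6,  -0.67,  2.64]] + [[-0.23, 0.36, 0.23], [-0.06, 0.09, 0.06], [-0.05, 0.07, 0.05]]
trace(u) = 4.61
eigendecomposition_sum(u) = [[(0.9+1.45j), 0.72+0.23j, (0.28+0.22j)], [(-2.76-1.13j), (-1.26+0.41j), -0.63-0.03j], [-1.72-0.74j, -0.80+0.25j, (-0.39-0.02j)]] + [[(0.9-1.45j), (0.72-0.23j), 0.28-0.22j], [(-2.76+1.13j), -1.26-0.41j, -0.63+0.03j], [(-1.72+0.74j), (-0.8-0.25j), -0.39+0.02j]] + [[-0.02+0.00j, (0.38+0j), -0.61+0.00j], [-0.03+0.00j, 0.81+0.00j, (-1.31+0j)], [(0.13-0j), -3.29-0.00j, (5.33-0j)]]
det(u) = 24.14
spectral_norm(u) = 8.41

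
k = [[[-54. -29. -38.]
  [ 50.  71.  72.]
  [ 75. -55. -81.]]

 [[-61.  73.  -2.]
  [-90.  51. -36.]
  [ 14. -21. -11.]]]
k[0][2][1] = -55.0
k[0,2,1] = -55.0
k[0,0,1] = -29.0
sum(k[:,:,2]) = -96.0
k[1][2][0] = 14.0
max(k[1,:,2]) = -2.0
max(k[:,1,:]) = 72.0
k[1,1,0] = -90.0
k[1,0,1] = 73.0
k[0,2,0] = 75.0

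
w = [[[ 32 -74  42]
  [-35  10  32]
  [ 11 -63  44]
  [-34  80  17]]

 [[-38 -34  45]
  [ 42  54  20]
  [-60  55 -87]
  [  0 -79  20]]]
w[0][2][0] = 11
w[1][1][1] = 54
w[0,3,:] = [-34, 80, 17]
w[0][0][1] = -74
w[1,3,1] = -79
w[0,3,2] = 17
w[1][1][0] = 42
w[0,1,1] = 10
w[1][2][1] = 55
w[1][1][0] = 42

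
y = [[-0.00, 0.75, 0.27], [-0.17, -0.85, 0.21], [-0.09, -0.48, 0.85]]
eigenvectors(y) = [[-0.83, 0.96, 0.4], [0.55, -0.28, 0.08], [0.14, -0.04, 0.92]]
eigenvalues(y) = [-0.54, -0.23, 0.77]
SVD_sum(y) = [[0.07, 0.51, -0.23], [-0.11, -0.79, 0.36], [-0.10, -0.72, 0.33]] + [[-0.02,0.23,0.51], [0.01,-0.07,-0.14], [-0.02,0.24,0.52]] + [[-0.05, 0.01, -0.00], [-0.06, 0.01, -0.01], [0.03, -0.0, 0.0]]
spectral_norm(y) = 1.31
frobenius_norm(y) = 1.55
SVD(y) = [[0.43, 0.68, -0.59], [-0.67, -0.19, -0.72], [-0.61, 0.70, 0.37]] @ diag([1.3103763694742372, 0.8166001087011524, 0.08931983426307334]) @ [[0.13, 0.9, -0.41], [-0.04, 0.42, 0.91], [0.99, -0.1, 0.09]]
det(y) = 0.10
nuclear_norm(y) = 2.22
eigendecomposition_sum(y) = [[0.43,1.55,-0.32],[-0.29,-1.03,0.21],[-0.07,-0.25,0.05]] + [[-0.42, -0.69, 0.24], [0.12, 0.20, -0.07], [0.02, 0.03, -0.01]] + [[-0.02, -0.11, 0.35], [-0.00, -0.02, 0.07], [-0.04, -0.26, 0.81]]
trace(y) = 0.00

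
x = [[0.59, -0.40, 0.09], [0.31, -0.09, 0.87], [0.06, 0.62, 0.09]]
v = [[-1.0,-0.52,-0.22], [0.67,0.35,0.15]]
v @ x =[[-0.76, 0.31, -0.56], [0.51, -0.21, 0.38]]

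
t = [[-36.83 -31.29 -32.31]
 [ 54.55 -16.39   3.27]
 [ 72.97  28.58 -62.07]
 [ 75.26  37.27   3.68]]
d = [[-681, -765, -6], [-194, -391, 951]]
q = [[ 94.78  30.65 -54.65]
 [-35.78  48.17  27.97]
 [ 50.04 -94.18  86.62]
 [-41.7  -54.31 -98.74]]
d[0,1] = -765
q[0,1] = 30.65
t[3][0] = 75.26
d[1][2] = 951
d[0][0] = -681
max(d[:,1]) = -391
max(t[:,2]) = 3.68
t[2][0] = 72.97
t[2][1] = 28.58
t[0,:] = [-36.83, -31.29, -32.31]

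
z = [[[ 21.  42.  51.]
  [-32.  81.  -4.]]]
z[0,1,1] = 81.0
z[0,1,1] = 81.0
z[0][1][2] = -4.0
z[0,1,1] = 81.0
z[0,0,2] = 51.0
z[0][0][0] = 21.0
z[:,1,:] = [[-32.0, 81.0, -4.0]]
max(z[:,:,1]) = 81.0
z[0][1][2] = -4.0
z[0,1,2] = -4.0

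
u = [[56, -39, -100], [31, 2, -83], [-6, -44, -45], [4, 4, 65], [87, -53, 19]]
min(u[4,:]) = -53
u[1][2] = -83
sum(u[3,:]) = 73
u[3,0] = 4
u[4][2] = 19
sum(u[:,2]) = -144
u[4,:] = [87, -53, 19]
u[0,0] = 56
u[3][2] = 65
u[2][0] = -6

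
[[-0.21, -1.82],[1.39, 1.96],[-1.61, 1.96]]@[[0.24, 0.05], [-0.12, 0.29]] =[[0.17, -0.54], [0.1, 0.64], [-0.62, 0.49]]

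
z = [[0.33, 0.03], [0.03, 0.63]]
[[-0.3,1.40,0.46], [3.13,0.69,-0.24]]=z @ [[-1.37, 4.15, 1.42], [5.04, 0.90, -0.45]]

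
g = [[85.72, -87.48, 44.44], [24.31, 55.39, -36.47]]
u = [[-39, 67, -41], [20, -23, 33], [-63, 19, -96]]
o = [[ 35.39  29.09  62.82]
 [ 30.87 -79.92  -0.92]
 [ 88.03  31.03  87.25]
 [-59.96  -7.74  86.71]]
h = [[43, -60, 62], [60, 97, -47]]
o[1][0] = 30.87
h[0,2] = 62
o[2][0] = 88.03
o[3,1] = -7.74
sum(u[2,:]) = -140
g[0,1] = -87.48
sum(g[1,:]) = 43.230000000000004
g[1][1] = 55.39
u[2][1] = 19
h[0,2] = 62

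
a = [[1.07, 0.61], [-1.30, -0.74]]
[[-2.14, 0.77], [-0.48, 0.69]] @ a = [[-3.29, -1.88], [-1.41, -0.80]]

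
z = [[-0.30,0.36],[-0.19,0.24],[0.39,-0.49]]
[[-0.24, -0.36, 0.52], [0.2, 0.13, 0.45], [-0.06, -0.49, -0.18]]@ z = [[0.34,-0.43], [0.09,-0.12], [0.04,-0.05]]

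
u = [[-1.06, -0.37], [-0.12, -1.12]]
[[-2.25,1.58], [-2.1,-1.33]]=u@ [[1.53, -1.98], [1.71, 1.40]]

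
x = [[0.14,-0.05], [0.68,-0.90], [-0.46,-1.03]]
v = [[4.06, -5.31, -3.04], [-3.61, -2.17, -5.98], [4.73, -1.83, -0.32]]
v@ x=[[-1.64, 7.71], [0.77, 8.29], [-0.44, 1.74]]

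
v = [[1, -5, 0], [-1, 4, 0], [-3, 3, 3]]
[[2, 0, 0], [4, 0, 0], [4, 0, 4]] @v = [[2, -10, 0], [4, -20, 0], [-8, -8, 12]]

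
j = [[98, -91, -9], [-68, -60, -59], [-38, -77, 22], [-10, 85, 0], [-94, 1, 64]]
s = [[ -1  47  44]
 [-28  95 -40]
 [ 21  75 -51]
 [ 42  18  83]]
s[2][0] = 21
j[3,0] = -10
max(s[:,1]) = 95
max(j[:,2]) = 64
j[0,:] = [98, -91, -9]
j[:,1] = [-91, -60, -77, 85, 1]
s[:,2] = [44, -40, -51, 83]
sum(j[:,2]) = 18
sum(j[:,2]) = 18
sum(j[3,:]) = 75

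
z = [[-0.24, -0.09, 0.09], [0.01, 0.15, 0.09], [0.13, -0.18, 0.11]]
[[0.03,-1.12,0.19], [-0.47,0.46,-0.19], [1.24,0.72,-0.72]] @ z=[[0.01, -0.20, -0.08], [0.09, 0.15, -0.02], [-0.38, 0.13, 0.10]]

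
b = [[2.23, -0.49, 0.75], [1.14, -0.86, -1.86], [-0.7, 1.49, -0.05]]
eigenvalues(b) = [(2+0j), (-0.34+1.76j), (-0.34-1.76j)]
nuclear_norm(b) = 6.05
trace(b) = 1.32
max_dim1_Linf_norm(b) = 2.23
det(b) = 6.43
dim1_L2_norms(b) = [2.4, 2.34, 1.65]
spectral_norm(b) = 2.96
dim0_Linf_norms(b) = [2.23, 1.49, 1.86]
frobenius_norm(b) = 3.74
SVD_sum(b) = [[1.65, -1.00, -0.39], [1.47, -0.90, -0.35], [-1.12, 0.68, 0.26]] + [[0.41, 0.19, 1.25], [-0.47, -0.22, -1.43], [-0.02, -0.01, -0.05]] + [[0.17, 0.32, -0.11], [0.14, 0.26, -0.08], [0.43, 0.82, -0.27]]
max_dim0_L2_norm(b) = 2.6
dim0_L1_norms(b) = [4.07, 2.84, 2.66]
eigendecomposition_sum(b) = [[2.01+0.00j, (0.03+0j), (0.71+0j)],[(0.85+0j), (0.01+0j), 0.30+0.00j],[-0.07+0.00j, -0.00+0.00j, (-0.02-0j)]] + [[(0.11+0.01j), (-0.26-0.06j), (0.02-0.32j)], [0.15-0.36j, (-0.44+0.82j), -1.08-0.34j], [(-0.31-0.03j), 0.75+0.14j, -0.01+0.92j]] + [[0.11-0.01j, (-0.26+0.06j), (0.02+0.32j)],[0.15+0.36j, -0.44-0.82j, (-1.08+0.34j)],[-0.31+0.03j, 0.75-0.14j, (-0.01-0.92j)]]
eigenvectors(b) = [[(-0.92+0j), (-0.05-0.21j), (-0.05+0.21j)], [-0.39+0.00j, (-0.76+0j), (-0.76-0j)], [(0.03+0j), 0.18+0.59j, (0.18-0.59j)]]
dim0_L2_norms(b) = [2.6, 1.79, 2.01]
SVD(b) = [[-0.67, 0.66, 0.35], [-0.59, -0.75, 0.28], [0.45, -0.02, 0.89]] @ diag([2.9596865210358896, 2.016218134710377, 1.0779703755036498]) @ [[-0.84,0.51,0.2], [0.31,0.14,0.94], [0.45,0.85,-0.28]]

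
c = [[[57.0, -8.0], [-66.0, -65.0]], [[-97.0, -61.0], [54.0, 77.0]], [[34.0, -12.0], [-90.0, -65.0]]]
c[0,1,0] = -66.0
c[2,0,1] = -12.0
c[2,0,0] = 34.0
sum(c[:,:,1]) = -134.0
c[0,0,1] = -8.0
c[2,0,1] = -12.0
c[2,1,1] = -65.0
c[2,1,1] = -65.0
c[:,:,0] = [[57.0, -66.0], [-97.0, 54.0], [34.0, -90.0]]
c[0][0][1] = -8.0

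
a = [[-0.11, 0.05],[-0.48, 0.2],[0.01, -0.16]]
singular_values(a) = [0.54, 0.14]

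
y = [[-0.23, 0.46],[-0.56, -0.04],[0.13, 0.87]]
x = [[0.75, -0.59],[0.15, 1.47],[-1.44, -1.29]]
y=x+[[-0.98,  1.05], [-0.71,  -1.51], [1.57,  2.16]]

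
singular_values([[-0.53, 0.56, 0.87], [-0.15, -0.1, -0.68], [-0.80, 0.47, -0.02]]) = [1.4, 0.87, 0.0]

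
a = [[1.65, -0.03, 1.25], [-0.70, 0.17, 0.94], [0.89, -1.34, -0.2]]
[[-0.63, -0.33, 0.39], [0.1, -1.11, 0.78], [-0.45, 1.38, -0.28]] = a@ [[-0.28, 0.38, -0.26], [0.17, -0.66, -0.06], [-0.13, -0.78, 0.65]]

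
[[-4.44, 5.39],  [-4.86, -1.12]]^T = [[-4.44,-4.86], [5.39,-1.12]]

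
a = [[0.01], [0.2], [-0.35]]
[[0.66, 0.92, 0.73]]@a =[[-0.06]]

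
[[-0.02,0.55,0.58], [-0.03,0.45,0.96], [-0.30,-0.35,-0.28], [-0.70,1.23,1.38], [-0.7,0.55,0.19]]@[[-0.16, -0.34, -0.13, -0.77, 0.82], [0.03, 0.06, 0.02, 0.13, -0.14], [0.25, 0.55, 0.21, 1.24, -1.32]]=[[0.16, 0.36, 0.14, 0.81, -0.86], [0.26, 0.57, 0.21, 1.27, -1.35], [-0.03, -0.07, -0.03, -0.16, 0.17], [0.49, 1.07, 0.41, 2.41, -2.57], [0.18, 0.38, 0.14, 0.85, -0.9]]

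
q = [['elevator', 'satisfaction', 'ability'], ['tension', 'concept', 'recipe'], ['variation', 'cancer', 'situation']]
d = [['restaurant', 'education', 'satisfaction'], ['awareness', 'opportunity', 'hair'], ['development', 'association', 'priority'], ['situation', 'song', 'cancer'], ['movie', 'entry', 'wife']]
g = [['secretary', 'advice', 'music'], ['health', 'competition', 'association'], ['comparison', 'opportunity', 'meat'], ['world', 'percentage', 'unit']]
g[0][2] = 'music'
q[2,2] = 'situation'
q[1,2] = 'recipe'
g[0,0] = 'secretary'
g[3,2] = 'unit'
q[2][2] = 'situation'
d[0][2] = 'satisfaction'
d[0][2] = 'satisfaction'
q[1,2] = 'recipe'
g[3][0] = 'world'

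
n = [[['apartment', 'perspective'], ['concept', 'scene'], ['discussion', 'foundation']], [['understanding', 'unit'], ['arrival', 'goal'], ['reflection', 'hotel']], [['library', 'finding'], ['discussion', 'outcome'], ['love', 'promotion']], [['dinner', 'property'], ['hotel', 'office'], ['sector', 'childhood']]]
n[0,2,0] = 'discussion'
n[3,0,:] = ['dinner', 'property']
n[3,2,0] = 'sector'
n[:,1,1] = ['scene', 'goal', 'outcome', 'office']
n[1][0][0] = 'understanding'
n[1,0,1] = 'unit'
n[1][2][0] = 'reflection'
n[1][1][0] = 'arrival'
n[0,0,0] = 'apartment'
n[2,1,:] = ['discussion', 'outcome']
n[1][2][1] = 'hotel'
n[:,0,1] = ['perspective', 'unit', 'finding', 'property']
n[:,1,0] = ['concept', 'arrival', 'discussion', 'hotel']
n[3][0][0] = 'dinner'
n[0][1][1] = 'scene'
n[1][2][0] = 'reflection'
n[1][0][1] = 'unit'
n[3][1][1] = 'office'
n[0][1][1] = 'scene'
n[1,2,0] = 'reflection'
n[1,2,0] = 'reflection'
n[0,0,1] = 'perspective'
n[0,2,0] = 'discussion'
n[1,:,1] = ['unit', 'goal', 'hotel']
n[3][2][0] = 'sector'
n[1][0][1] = 'unit'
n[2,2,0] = 'love'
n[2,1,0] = 'discussion'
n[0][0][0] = 'apartment'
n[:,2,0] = ['discussion', 'reflection', 'love', 'sector']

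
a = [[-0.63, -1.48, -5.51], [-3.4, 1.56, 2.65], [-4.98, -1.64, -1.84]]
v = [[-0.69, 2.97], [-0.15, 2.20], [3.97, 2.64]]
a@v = [[-21.22, -19.67],[12.63, 0.33],[-3.62, -23.26]]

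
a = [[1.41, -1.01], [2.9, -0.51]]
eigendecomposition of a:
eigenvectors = [[(0.29+0.42j), 0.29-0.42j], [0.86+0.00j, 0.86-0.00j]]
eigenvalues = [(0.45+1.42j), (0.45-1.42j)]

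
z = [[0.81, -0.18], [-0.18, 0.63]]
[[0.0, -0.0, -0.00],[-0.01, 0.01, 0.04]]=z @ [[-0.00, 0.00, 0.01], [-0.01, 0.01, 0.07]]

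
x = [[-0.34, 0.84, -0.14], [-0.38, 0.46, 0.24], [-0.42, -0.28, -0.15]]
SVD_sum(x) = [[-0.39, 0.81, 0.02],[-0.25, 0.53, 0.01],[0.03, -0.07, -0.0]] + [[0.02, 0.01, 0.0], [-0.09, -0.04, -0.02], [-0.46, -0.22, -0.09]] + [[0.03, 0.02, -0.16], [-0.04, -0.02, 0.25], [0.01, 0.01, -0.06]]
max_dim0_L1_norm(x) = 1.58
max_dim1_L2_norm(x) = 0.92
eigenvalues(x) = [(-0.48+0j), (0.22+0.56j), (0.22-0.56j)]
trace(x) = -0.03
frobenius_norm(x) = 1.24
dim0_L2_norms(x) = [0.66, 1.0, 0.32]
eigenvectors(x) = [[0.60+0.00j,-0.61+0.00j,-0.61-0.00j], [0.04+0.00j,-0.33-0.46j,(-0.33+0.46j)], [(0.8+0j),0.45-0.33j,0.45+0.33j]]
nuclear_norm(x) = 1.91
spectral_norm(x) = 1.08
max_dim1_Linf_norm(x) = 0.84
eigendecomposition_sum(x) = [[(-0.22+0j), (0.14-0j), (-0.2-0j)], [(-0.01+0j), (0.01-0j), -0.01-0.00j], [-0.30+0.00j, 0.19-0.00j, (-0.26-0j)]] + [[-0.06+0.20j, 0.35-0.04j, (0.03-0.15j)], [-0.18+0.06j, 0.23+0.24j, (0.13-0.06j)], [(-0.06-0.18j), (-0.23+0.22j), 0.06+0.12j]] + [[(-0.06-0.2j),(0.35+0.04j),0.03+0.15j], [(-0.18-0.06j),0.23-0.24j,0.13+0.06j], [(-0.06+0.18j),(-0.23-0.22j),(0.06-0.12j)]]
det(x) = -0.17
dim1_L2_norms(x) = [0.92, 0.64, 0.53]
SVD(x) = [[-0.84,0.04,0.54], [-0.54,-0.20,-0.82], [0.07,-0.98,0.19]] @ diag([1.0765088931460494, 0.5286509131041288, 0.30554347489619044]) @ [[0.43, -0.9, -0.02], [0.89, 0.42, 0.18], [0.15, 0.10, -0.98]]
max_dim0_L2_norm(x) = 1.0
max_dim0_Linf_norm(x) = 0.84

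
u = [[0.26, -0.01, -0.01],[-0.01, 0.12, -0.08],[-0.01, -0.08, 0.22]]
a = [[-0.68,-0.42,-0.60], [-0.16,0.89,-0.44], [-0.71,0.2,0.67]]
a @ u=[[-0.17, 0.0, -0.09],[-0.05, 0.14, -0.17],[-0.19, -0.02, 0.14]]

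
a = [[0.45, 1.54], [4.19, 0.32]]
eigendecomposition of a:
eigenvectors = [[0.53, -0.51], [0.85, 0.86]]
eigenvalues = [2.93, -2.16]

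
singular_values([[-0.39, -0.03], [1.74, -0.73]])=[1.92, 0.18]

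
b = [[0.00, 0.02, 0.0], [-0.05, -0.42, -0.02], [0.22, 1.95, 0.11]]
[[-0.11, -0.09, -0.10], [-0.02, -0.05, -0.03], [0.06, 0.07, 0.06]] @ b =[[-0.02, -0.16, -0.01], [-0.0, -0.04, -0.0], [0.01, 0.09, 0.01]]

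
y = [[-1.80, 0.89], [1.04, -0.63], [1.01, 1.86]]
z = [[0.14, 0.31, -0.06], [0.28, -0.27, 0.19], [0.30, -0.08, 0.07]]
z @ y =[[0.01, -0.18], [-0.59, 0.77], [-0.55, 0.45]]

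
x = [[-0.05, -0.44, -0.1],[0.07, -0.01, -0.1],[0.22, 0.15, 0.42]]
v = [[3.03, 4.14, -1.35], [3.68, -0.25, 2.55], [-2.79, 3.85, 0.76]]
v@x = [[-0.16, -1.58, -1.28], [0.36, -1.23, 0.73], [0.58, 1.3, 0.21]]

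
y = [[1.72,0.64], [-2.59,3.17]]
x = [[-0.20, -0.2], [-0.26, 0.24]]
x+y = [[1.52,0.44], [-2.85,3.41]]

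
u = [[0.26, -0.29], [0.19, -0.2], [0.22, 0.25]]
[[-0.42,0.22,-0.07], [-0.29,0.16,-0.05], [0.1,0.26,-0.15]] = u@ [[-0.59, 1.00, -0.47], [0.91, 0.15, -0.19]]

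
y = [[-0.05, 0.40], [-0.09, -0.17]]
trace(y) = -0.22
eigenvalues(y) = [(-0.11+0.18j), (-0.11-0.18j)]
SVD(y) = [[-0.92, 0.39], [0.39, 0.92]] @ diag([0.4347686814258624, 0.10235327865396908]) @ [[0.03, -1.00],[-1.0, -0.03]]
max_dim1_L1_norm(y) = 0.45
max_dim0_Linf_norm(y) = 0.4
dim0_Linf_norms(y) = [0.09, 0.4]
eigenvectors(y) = [[0.90+0.00j, (0.9-0j)], [(-0.14+0.41j), -0.14-0.41j]]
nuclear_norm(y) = 0.54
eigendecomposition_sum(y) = [[-0.02+0.11j, (0.2+0.12j)],[-0.05-0.03j, (-0.09+0.07j)]] + [[(-0.02-0.11j), 0.20-0.12j],  [(-0.05+0.03j), (-0.08-0.07j)]]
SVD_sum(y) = [[-0.01, 0.4],  [0.0, -0.17]] + [[-0.04, -0.00],  [-0.09, -0.0]]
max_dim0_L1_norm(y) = 0.57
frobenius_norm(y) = 0.45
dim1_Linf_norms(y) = [0.4, 0.17]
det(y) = 0.04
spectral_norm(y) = 0.43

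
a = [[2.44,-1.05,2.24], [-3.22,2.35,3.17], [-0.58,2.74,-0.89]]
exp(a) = [[10.96, 1.36, 7.61], [-82.47, 50.75, -0.93], [-42.59, 27.9, 1.15]]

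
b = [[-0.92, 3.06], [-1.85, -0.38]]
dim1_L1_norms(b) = [3.98, 2.23]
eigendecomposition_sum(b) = [[-0.46+1.14j,(1.53+0.42j)], [(-0.93-0.25j),-0.19+1.22j]] + [[-0.46-1.14j,  (1.53-0.42j)], [(-0.93+0.25j),  (-0.19-1.22j)]]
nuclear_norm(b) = 5.08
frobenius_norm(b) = 3.71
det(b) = 6.01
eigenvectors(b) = [[0.79+0.00j, (0.79-0j)], [(0.07+0.61j), (0.07-0.61j)]]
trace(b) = -1.30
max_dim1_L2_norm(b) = 3.2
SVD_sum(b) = [[-1.06, 3.01], [-0.09, 0.24]] + [[0.14, 0.05],[-1.76, -0.62]]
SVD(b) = [[-1.00,-0.08], [-0.08,1.00]] @ diag([3.2021056533768872, 1.8770773517923505]) @ [[0.33, -0.94],  [-0.94, -0.33]]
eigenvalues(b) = [(-0.65+2.36j), (-0.65-2.36j)]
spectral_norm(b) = 3.20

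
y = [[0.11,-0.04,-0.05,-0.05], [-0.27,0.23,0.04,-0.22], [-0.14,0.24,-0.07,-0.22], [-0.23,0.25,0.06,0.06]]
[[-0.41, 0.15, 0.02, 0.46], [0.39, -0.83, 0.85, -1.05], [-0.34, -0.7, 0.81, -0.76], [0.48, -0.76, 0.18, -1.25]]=y @ [[-1.97, -0.15, -1.09, 3.83],[-0.99, -2.94, 0.46, -1.58],[4.20, -1.61, -0.94, 1.73],[0.36, 0.59, -2.2, -1.27]]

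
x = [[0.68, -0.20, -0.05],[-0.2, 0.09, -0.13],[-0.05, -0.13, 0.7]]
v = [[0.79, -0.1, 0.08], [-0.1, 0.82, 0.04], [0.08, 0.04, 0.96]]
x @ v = [[0.55, -0.23, -0.00],[-0.18, 0.09, -0.14],[0.03, -0.07, 0.66]]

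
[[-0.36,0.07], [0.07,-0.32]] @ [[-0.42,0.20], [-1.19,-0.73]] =[[0.07, -0.12],[0.35, 0.25]]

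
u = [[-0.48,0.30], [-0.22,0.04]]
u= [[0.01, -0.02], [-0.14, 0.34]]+[[-0.49, 0.32],[-0.08, -0.30]]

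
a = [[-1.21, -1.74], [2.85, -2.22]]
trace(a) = -3.43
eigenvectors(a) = [[0.14+0.60j, 0.14-0.60j],[0.79+0.00j, (0.79-0j)]]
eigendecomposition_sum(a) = [[(-0.6+1.28j), -0.87-0.69j], [1.43+1.13j, (-1.11+0.88j)]] + [[(-0.6-1.28j), -0.87+0.69j], [(1.43-1.13j), -1.11-0.88j]]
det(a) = 7.65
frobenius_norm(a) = 4.19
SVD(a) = [[0.05, 1.00], [1.0, -0.05]] @ diag([3.615370940079252, 2.114637785917594]) @ [[0.77, -0.64],  [-0.64, -0.77]]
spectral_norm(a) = 3.62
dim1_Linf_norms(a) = [1.74, 2.85]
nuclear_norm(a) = 5.73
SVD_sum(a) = [[0.13, -0.11], [2.79, -2.3]] + [[-1.34, -1.63], [0.06, 0.08]]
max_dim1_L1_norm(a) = 5.07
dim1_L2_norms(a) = [2.12, 3.61]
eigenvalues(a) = [(-1.72+2.17j), (-1.72-2.17j)]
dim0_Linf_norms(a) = [2.85, 2.22]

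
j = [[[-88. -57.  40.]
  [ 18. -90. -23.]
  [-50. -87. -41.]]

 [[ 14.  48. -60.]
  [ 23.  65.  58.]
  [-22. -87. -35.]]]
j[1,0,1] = 48.0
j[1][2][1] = -87.0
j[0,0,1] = -57.0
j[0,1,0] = 18.0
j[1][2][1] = -87.0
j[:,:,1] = [[-57.0, -90.0, -87.0], [48.0, 65.0, -87.0]]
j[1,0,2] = -60.0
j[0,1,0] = 18.0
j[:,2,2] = [-41.0, -35.0]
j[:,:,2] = [[40.0, -23.0, -41.0], [-60.0, 58.0, -35.0]]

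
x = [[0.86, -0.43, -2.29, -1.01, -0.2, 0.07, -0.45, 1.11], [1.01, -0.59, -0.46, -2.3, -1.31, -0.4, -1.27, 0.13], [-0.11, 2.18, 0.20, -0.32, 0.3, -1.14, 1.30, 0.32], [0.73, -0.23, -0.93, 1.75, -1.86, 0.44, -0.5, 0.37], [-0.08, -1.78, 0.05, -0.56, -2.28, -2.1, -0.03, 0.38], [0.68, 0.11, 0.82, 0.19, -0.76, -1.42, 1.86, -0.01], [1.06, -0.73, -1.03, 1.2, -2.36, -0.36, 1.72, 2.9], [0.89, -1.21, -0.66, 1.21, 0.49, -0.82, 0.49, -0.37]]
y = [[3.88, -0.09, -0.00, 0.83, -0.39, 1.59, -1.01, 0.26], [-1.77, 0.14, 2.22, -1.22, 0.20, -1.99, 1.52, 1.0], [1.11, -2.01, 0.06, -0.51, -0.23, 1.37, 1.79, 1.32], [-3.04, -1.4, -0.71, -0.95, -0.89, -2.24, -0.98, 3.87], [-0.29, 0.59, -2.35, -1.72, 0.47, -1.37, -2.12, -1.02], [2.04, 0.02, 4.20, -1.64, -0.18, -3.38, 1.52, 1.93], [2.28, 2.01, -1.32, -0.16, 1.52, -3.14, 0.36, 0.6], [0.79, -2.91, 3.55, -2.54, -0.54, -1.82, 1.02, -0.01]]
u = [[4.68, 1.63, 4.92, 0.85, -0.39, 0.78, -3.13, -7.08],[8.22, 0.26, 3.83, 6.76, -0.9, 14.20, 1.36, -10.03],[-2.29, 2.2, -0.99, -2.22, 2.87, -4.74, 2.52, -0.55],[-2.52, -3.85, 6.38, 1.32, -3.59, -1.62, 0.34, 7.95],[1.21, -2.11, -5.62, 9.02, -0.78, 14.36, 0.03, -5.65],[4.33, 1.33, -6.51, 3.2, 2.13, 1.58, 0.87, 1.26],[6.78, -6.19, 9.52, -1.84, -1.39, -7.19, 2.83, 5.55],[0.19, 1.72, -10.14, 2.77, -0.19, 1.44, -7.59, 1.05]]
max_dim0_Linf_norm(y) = 4.2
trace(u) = 9.95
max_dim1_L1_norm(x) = 11.36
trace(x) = -0.13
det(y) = 1827.51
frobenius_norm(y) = 14.08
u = x @ y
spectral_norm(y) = 9.08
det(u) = -650947.01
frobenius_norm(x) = 9.10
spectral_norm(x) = 5.81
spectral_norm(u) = 29.66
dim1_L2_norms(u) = [10.5, 20.81, 7.3, 11.94, 18.91, 9.08, 16.45, 13.2]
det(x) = -346.44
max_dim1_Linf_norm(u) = 14.36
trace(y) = 0.57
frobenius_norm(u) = 40.30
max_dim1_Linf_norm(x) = 2.9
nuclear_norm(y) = 32.75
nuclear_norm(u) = 85.82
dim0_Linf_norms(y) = [3.88, 2.91, 4.2, 2.54, 1.52, 3.38, 2.12, 3.87]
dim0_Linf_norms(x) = [1.06, 2.18, 2.29, 2.3, 2.36, 2.1, 1.86, 2.9]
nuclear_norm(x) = 21.98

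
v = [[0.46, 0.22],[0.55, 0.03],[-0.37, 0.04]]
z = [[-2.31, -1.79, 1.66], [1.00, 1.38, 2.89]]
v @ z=[[-0.84, -0.52, 1.4], [-1.24, -0.94, 1.00], [0.89, 0.72, -0.5]]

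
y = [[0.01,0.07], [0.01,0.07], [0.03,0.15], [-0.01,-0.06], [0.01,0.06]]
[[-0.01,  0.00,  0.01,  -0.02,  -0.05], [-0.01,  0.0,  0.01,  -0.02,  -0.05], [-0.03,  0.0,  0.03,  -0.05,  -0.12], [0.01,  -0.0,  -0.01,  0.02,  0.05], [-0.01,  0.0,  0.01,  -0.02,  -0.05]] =y @ [[-0.36, 0.01, 0.41, -0.65, -1.69], [-0.10, 0.0, 0.12, -0.18, -0.48]]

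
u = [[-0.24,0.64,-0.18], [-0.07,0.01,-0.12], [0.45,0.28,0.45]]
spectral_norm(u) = 0.72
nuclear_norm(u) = 1.45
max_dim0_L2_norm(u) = 0.7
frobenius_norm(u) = 1.00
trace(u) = 0.22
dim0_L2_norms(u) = [0.51, 0.7, 0.5]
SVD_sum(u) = [[-0.36, 0.24, -0.33], [-0.08, 0.05, -0.08], [0.30, -0.20, 0.28]] + [[0.12, 0.40, 0.15], [-0.01, -0.05, -0.02], [0.15, 0.48, 0.18]] + [[-0.00, -0.0, 0.00], [0.03, 0.00, -0.03], [0.00, 0.00, -0.00]]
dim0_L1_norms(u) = [0.76, 0.93, 0.75]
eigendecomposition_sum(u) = [[(-0.06+0.11j), (0.14+0.34j), (-0.11+0.12j)],[(-0.04+0.04j), (0.02+0.16j), (-0.06+0.04j)],[0.19-0.03j, (0.26-0.49j), 0.24+0.01j]] + [[(-0.06-0.11j),(0.14-0.34j),(-0.11-0.12j)], [-0.04-0.04j,0.02-0.16j,-0.06-0.04j], [0.19+0.03j,0.26+0.49j,0.24-0.01j]] + [[-0.11+0.00j, (0.35-0j), 0.04+0.00j],  [0.01-0.00j, (-0.03+0j), (-0-0j)],  [0.08-0.00j, -0.25+0.00j, -0.03-0.00j]]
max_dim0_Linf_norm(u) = 0.64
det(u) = -0.02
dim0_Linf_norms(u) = [0.45, 0.64, 0.45]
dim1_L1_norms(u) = [1.06, 0.2, 1.18]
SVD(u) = [[-0.76, 0.65, -0.09],[-0.17, -0.07, 0.98],[0.63, 0.76, 0.17]] @ diag([0.719659137288316, 0.6949936543472878, 0.03839982466678557]) @ [[0.66,-0.43,0.61],[0.28,0.9,0.34],[0.7,0.05,-0.72]]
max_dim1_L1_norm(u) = 1.18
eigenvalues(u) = [(0.19+0.28j), (0.19-0.28j), (-0.16+0j)]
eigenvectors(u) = [[(-0.34+0.42j), (-0.34-0.42j), (-0.82+0j)], [-0.19+0.13j, (-0.19-0.13j), 0.06+0.00j], [0.81+0.00j, (0.81-0j), (0.57+0j)]]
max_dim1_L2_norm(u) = 0.71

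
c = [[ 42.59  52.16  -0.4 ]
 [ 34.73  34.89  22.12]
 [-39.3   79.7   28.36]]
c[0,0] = 42.59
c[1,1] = 34.89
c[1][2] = 22.12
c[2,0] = -39.3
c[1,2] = 22.12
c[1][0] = 34.73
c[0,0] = 42.59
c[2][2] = 28.36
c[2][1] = 79.7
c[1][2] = 22.12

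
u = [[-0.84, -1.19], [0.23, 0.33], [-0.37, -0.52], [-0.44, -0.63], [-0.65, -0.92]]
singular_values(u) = [2.13, 0.01]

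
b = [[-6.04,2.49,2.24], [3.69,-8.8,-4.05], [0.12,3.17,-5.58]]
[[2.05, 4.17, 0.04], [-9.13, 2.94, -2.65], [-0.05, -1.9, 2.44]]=b@ [[0.22, -1.02, 0.10],[0.89, -0.72, 0.43],[0.52, -0.09, -0.19]]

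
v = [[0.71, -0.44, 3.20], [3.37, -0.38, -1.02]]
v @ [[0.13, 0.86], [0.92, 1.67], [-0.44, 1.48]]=[[-1.72,4.61], [0.54,0.75]]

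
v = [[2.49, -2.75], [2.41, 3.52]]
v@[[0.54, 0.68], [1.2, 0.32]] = [[-1.96,  0.81],[5.53,  2.77]]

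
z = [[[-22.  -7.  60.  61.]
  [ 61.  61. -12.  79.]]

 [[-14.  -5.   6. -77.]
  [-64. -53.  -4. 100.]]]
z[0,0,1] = -7.0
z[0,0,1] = -7.0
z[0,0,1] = -7.0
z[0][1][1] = 61.0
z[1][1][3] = 100.0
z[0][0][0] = -22.0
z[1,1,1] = -53.0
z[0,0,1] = -7.0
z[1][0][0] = -14.0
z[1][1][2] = -4.0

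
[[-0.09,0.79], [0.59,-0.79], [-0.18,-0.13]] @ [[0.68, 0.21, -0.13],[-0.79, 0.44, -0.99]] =[[-0.69, 0.33, -0.77], [1.03, -0.22, 0.71], [-0.02, -0.10, 0.15]]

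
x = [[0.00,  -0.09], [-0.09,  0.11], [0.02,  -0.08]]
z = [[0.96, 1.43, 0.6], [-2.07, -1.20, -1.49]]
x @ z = [[0.19, 0.11, 0.13], [-0.31, -0.26, -0.22], [0.18, 0.12, 0.13]]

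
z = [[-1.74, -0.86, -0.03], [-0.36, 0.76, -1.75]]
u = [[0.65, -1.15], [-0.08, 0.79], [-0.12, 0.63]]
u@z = [[-0.72, -1.43, 1.99], [-0.15, 0.67, -1.38], [-0.02, 0.58, -1.1]]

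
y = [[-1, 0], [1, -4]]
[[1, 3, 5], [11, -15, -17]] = y@[[-1, -3, -5], [-3, 3, 3]]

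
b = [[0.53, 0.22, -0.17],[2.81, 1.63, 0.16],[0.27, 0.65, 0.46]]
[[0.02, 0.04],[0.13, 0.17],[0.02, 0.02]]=b @ [[0.04, 0.04], [0.01, 0.04], [0.01, -0.03]]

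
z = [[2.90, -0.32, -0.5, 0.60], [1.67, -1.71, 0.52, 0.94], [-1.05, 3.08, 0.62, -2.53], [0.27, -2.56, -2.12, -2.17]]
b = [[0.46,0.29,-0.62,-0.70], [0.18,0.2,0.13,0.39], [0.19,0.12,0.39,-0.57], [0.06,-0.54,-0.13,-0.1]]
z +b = [[3.36, -0.03, -1.12, -0.10], [1.85, -1.51, 0.65, 1.33], [-0.86, 3.2, 1.01, -3.1], [0.33, -3.1, -2.25, -2.27]]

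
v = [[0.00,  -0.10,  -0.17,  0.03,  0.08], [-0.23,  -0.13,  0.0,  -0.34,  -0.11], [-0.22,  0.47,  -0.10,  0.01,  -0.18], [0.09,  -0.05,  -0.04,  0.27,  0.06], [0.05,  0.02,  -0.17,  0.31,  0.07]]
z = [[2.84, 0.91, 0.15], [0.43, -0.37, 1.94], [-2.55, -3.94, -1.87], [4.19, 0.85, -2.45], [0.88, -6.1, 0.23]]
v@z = [[0.59,  0.24,  0.07],[-2.23,  0.22,  0.52],[-0.28,  1.13,  1.0],[1.52,  0.12,  -0.66],[1.94,  0.54,  -0.38]]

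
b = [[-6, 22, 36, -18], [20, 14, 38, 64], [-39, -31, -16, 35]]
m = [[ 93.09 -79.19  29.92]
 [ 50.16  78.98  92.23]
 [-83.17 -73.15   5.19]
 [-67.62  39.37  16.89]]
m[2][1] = -73.15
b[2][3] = 35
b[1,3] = 64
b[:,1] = [22, 14, -31]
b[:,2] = [36, 38, -16]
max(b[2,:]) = 35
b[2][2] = -16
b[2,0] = -39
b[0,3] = -18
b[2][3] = 35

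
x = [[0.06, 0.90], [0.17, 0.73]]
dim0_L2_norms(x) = [0.18, 1.16]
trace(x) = 0.79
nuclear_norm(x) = 1.26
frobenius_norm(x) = 1.17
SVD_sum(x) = [[0.12, 0.89], [0.1, 0.74]] + [[-0.06, 0.01], [0.07, -0.01]]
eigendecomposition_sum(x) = [[-0.1, 0.1], [0.02, -0.02]] + [[0.16, 0.8], [0.15, 0.75]]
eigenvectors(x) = [[-0.98, -0.73], [0.20, -0.69]]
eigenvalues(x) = [-0.12, 0.91]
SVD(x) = [[-0.77, -0.64],[-0.64, 0.77]] @ diag([1.1690486324263967, 0.09340928766440798]) @ [[-0.13, -0.99],[0.99, -0.13]]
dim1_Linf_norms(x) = [0.9, 0.73]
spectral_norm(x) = 1.17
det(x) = -0.11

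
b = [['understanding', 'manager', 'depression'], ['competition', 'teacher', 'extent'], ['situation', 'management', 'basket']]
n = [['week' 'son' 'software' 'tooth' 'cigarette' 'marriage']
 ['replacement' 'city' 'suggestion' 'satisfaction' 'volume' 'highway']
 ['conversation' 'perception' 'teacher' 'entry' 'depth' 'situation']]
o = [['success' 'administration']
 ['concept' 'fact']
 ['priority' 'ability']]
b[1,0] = 'competition'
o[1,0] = 'concept'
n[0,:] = ['week', 'son', 'software', 'tooth', 'cigarette', 'marriage']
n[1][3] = 'satisfaction'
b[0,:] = ['understanding', 'manager', 'depression']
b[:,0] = ['understanding', 'competition', 'situation']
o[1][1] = 'fact'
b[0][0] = 'understanding'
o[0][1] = 'administration'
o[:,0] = ['success', 'concept', 'priority']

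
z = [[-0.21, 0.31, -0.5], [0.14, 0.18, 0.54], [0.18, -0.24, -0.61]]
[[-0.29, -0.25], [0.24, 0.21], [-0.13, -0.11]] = z@[[0.43, 0.37], [-0.07, -0.06], [0.36, 0.31]]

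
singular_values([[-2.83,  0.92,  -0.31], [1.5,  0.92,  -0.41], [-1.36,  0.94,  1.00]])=[3.58, 1.4, 1.07]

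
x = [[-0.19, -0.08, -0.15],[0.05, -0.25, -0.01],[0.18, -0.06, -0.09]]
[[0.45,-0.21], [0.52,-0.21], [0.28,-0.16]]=x @ [[-0.03,-0.09], [-2.02,0.77], [-1.86,1.11]]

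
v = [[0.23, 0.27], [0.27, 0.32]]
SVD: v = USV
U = [[-0.65,-0.76], [-0.76,0.65]]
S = [0.55, 0.0]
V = [[-0.65, -0.76], [-0.76, 0.65]]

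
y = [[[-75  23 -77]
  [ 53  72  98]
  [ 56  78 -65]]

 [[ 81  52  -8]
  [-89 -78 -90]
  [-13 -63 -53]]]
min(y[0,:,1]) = 23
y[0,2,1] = 78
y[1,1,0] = -89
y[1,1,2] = -90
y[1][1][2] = -90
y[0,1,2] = 98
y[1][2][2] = -53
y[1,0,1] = 52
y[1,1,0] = -89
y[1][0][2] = -8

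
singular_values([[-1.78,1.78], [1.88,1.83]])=[2.63, 2.51]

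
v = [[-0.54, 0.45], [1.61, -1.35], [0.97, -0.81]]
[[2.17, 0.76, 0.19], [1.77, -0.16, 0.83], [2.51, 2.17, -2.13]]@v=[[0.24, -0.20], [-0.41, 0.34], [0.07, -0.07]]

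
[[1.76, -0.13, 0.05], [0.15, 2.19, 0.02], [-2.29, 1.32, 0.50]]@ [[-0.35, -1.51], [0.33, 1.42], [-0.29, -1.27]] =[[-0.67, -2.91],[0.66, 2.86],[1.09, 4.70]]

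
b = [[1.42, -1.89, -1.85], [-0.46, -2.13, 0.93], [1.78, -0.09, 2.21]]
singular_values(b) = [3.18, 2.92, 2.02]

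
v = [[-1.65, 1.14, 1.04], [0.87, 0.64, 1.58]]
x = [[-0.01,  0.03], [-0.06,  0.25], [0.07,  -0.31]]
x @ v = [[0.04,0.01,0.04], [0.32,0.09,0.33], [-0.39,-0.12,-0.42]]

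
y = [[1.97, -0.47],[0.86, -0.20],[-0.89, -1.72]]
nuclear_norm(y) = 4.12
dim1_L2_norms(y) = [2.03, 0.88, 1.94]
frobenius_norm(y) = 2.94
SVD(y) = [[-0.79, -0.47], [-0.34, -0.2], [0.51, -0.86]] @ diag([2.34413120716646, 1.7711433831252383]) @ [[-0.98, -0.19],[-0.19, 0.98]]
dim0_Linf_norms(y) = [1.97, 1.72]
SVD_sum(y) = [[1.81, 0.35], [0.79, 0.15], [-1.17, -0.22]] + [[0.16, -0.82], [0.07, -0.35], [0.28, -1.5]]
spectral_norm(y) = 2.34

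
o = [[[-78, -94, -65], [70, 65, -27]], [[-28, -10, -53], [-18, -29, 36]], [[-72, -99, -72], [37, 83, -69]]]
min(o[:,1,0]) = -18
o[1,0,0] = -28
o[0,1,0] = 70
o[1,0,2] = -53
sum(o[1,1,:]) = -11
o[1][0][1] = -10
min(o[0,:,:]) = -94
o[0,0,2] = -65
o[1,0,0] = -28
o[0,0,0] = -78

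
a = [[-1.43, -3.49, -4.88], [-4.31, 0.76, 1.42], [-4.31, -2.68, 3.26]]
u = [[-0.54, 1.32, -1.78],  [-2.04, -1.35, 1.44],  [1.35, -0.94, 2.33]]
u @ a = [[2.75, 7.66, -1.29],[2.53, 2.23, 12.73],[-7.92, -11.67, -0.33]]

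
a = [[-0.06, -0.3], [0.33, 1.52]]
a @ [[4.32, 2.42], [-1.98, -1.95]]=[[0.33, 0.44], [-1.58, -2.17]]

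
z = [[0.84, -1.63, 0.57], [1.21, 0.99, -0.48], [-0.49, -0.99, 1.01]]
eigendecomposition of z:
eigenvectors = [[0.73+0.00j, 0.73-0.00j, (0.21+0j)], [(-0.03-0.52j), -0.03+0.52j, (0.36+0j)], [0.34+0.28j, (0.34-0.28j), (0.91+0j)]]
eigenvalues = [(1.17+1.38j), (1.17-1.38j), (0.5+0j)]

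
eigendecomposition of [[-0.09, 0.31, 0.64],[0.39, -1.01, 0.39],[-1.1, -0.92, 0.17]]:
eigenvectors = [[(-0.01+0.53j), (-0.01-0.53j), -0.43+0.00j], [-0.06+0.25j, -0.06-0.25j, 0.87+0.00j], [(-0.81+0j), -0.81-0.00j, 0.26+0.00j]]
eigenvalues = [(0.08+1.01j), (0.08-1.01j), (-1.09+0j)]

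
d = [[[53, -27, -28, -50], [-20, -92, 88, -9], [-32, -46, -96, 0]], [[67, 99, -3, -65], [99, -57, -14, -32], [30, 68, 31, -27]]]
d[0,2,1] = -46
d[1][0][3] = -65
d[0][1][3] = -9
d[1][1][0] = 99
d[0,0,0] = 53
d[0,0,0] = 53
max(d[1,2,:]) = 68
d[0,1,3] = -9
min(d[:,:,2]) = -96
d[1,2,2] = 31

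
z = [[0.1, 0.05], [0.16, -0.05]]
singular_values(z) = [0.19, 0.07]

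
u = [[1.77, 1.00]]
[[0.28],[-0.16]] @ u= [[0.50,0.28], [-0.28,-0.16]]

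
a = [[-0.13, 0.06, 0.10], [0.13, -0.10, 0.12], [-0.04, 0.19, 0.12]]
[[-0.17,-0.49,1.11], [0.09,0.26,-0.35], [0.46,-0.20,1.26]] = a@[[2.78,3.11,-3.96], [2.9,0.24,3.23], [0.13,-1.04,4.05]]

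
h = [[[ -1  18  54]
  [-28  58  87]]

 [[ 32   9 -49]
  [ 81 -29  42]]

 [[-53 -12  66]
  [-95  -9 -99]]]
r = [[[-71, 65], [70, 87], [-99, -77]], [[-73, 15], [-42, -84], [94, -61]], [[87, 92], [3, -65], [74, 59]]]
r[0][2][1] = -77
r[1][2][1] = -61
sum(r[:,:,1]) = 31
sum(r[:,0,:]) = 115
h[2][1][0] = -95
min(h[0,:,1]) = 18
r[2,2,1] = 59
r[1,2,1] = -61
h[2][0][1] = -12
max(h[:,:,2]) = 87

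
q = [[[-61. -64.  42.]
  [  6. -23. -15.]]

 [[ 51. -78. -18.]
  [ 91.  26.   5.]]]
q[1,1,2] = 5.0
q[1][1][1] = 26.0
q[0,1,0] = 6.0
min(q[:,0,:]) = -78.0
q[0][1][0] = 6.0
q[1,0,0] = 51.0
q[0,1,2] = -15.0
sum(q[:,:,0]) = 87.0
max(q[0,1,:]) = 6.0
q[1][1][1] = 26.0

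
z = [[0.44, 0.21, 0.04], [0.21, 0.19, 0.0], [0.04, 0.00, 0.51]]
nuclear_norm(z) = 1.14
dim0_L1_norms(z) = [0.69, 0.4, 0.55]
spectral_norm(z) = 0.58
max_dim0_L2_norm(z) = 0.51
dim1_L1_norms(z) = [0.69, 0.4, 0.55]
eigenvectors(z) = [[0.5, -0.78, -0.38], [-0.87, -0.42, -0.26], [-0.05, -0.46, 0.89]]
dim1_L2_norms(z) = [0.49, 0.28, 0.51]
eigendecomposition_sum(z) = [[0.02, -0.03, -0.0], [-0.03, 0.05, 0.00], [-0.0, 0.00, 0.0]] + [[0.35, 0.19, 0.21],[0.19, 0.10, 0.11],[0.21, 0.11, 0.12]] + [[0.07,0.05,-0.17], [0.05,0.03,-0.12], [-0.17,-0.12,0.39]]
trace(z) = 1.14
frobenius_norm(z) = 0.76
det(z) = 0.02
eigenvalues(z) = [0.07, 0.58, 0.49]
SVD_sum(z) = [[0.35,0.19,0.21], [0.19,0.1,0.11], [0.21,0.11,0.12]] + [[0.07, 0.05, -0.17], [0.05, 0.03, -0.12], [-0.17, -0.12, 0.39]] + [[0.02, -0.03, -0.0], [-0.03, 0.05, 0.00], [-0.0, 0.0, 0.00]]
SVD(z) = [[-0.78, 0.38, 0.50],  [-0.42, 0.26, -0.87],  [-0.46, -0.89, -0.05]] @ diag([0.5775061741081249, 0.49277346776087894, 0.06972035813099649]) @ [[-0.78,  -0.42,  -0.46], [0.38,  0.26,  -0.89], [0.5,  -0.87,  -0.05]]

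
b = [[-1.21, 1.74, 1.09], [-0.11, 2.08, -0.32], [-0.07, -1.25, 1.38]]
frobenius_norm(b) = 3.69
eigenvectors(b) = [[-1.00, 0.6, -0.08], [-0.04, 0.26, -0.64], [-0.05, 0.75, 0.76]]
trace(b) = 2.25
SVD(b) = [[-0.64, 0.67, -0.38], [-0.66, -0.23, 0.72], [0.39, 0.71, 0.59]] @ diag([3.0894105971058394, 1.9738374675248647, 0.38988179527284045]) @ [[0.27, -0.96, 0.02], [-0.42, -0.1, 0.90], [0.87, 0.25, 0.43]]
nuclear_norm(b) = 5.45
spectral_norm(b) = 3.09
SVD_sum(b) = [[-0.53, 1.91, -0.03], [-0.54, 1.97, -0.04], [0.32, -1.17, 0.02]] + [[-0.56,-0.13,1.19], [0.19,0.05,-0.41], [-0.59,-0.14,1.26]] + [[-0.13, -0.04, -0.06], [0.24, 0.07, 0.12], [0.2, 0.06, 0.1]]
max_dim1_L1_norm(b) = 4.04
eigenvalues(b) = [-1.09, 0.89, 2.44]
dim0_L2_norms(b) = [1.22, 2.99, 1.79]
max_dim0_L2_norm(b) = 2.99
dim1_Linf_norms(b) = [1.74, 2.08, 1.38]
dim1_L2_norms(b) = [2.38, 2.11, 1.86]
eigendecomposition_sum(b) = [[-1.15, 0.88, 0.62],[-0.05, 0.03, 0.02],[-0.06, 0.04, 0.03]] + [[-0.05, 0.64, 0.54],  [-0.02, 0.28, 0.23],  [-0.06, 0.8, 0.67]] + [[-0.01, 0.22, -0.07], [-0.04, 1.77, -0.58], [0.05, -2.09, 0.68]]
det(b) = -2.38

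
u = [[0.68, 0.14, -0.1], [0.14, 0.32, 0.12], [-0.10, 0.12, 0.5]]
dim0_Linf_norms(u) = [0.68, 0.32, 0.5]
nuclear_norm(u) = 1.50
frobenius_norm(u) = 0.95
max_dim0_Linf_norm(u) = 0.68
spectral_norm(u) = 0.74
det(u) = 0.08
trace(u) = 1.50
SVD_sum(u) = [[0.65, 0.16, -0.19], [0.16, 0.04, -0.05], [-0.19, -0.05, 0.05]] + [[0.01, 0.03, 0.06],[0.03, 0.14, 0.24],[0.06, 0.24, 0.41]] + [[0.02, -0.06, 0.03],[-0.06, 0.14, -0.07],[0.03, -0.07, 0.04]]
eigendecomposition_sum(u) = [[0.02, -0.06, 0.03], [-0.06, 0.14, -0.07], [0.03, -0.07, 0.04]] + [[0.65, 0.16, -0.19], [0.16, 0.04, -0.05], [-0.19, -0.05, 0.05]] + [[0.01, 0.03, 0.06], [0.03, 0.14, 0.24], [0.06, 0.24, 0.41]]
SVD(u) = [[-0.93,0.12,-0.33], [-0.23,0.5,0.83], [0.27,0.85,-0.44]] @ diag([0.7436352404535608, 0.5567360193520638, 0.19962874019437557]) @ [[-0.93,-0.23,0.27], [0.12,0.5,0.85], [-0.33,0.83,-0.44]]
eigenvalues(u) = [0.2, 0.74, 0.56]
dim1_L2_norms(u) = [0.7, 0.37, 0.52]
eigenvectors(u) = [[-0.33, 0.93, 0.12],  [0.83, 0.23, 0.50],  [-0.44, -0.27, 0.85]]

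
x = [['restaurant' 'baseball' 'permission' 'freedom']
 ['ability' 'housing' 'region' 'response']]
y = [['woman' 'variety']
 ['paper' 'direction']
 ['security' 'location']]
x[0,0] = 'restaurant'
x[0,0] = 'restaurant'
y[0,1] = 'variety'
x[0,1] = 'baseball'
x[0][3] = 'freedom'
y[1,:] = ['paper', 'direction']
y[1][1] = 'direction'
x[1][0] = 'ability'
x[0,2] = 'permission'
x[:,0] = ['restaurant', 'ability']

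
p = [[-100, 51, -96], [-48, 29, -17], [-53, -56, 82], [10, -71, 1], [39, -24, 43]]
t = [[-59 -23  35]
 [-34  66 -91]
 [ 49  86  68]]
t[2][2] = 68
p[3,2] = 1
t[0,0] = -59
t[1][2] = -91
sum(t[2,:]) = 203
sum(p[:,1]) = -71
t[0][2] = 35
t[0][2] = 35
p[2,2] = 82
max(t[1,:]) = 66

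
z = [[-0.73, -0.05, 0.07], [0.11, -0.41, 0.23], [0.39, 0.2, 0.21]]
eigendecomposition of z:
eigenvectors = [[0.05, 0.93, 0.23], [0.32, -0.05, -0.96], [0.95, -0.36, 0.15]]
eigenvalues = [0.3, -0.75, -0.47]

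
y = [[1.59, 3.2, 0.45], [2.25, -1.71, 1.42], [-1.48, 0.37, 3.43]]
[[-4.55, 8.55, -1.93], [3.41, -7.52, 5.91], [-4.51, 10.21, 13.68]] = y @ [[0.75, -1.91, -0.50],[-1.68, 3.37, -0.9],[-0.81, 1.79, 3.87]]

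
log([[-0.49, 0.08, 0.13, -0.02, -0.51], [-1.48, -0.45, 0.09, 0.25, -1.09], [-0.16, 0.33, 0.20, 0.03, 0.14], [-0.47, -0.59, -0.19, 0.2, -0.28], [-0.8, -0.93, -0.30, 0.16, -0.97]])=[[-2.57+1.58j, 1.36-0.29j, (0.57+0.26j), (-1.42+0.78j), (0.45+0.48j)], [0.00+1.80j, (-1.27+1.38j), 2.46-1.25j, -0.30+0.05j, 2.46+0.86j], [-2.27+0.57j, 2.22-1.56j, -3.84+2.30j, -0.36+0.47j, (-2.12+0.94j)], [(-2.52+3.05j), -0.21-0.29j, 2.31-0.89j, (-4.08+2.01j), (3.52-0.36j)], [3.04+1.01j, (-0.51+1.21j), -1.31+0.29j, 1.00-0.96j, -0.47+2.15j]]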